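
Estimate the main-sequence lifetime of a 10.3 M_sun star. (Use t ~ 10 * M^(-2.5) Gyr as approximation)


t = 10 * M^(-2.5) = 10 * 10.3^(-2.5) = 0.0294

0.0294 Gyr


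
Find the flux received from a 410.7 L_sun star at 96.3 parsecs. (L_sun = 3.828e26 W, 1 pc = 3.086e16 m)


F = L / (4*pi*d^2) = 1.572e+29 / (4*pi*(2.972e+18)^2) = 1.417e-09

1.417e-09 W/m^2


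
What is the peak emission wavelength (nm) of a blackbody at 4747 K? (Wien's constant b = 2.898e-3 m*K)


lam_max = b / T = 2.898e-3 / 4747 = 6.105e-07 m = 610.4908 nm

610.4908 nm


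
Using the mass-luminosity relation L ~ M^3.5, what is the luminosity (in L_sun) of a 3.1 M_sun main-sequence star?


L/L_sun = (M/M_sun)^3.5 = 3.1^3.5 = 52.4525

52.4525 L_sun


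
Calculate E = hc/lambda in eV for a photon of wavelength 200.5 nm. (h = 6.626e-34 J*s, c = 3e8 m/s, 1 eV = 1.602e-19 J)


E = hc/lambda = 6.626e-34 * 3e8 / 2.005e-07 = 9.914e-19 J = 6.1886 eV

6.1886 eV


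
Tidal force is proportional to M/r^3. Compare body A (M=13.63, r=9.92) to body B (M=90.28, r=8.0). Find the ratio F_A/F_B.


Ratio = (M1/r1^3) / (M2/r2^3) = (13.63/9.92^3) / (90.28/8.0^3) = 0.0792

0.0792


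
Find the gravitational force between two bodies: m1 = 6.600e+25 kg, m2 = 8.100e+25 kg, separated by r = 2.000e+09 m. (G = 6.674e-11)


F = G*m1*m2/r^2 = 6.674e-11 * 6.600e+25 * 8.100e+25 / (2.000e+09)^2 = 6.674e-11 * 5.346e+51 / 4.000e+18 = 8.920e+22

8.920e+22 N


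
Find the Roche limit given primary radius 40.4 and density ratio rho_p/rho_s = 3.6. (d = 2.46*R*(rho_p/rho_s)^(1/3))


d_Roche = 2.46 * 40.4 * 3.6^(1/3) = 152.3178

152.3178


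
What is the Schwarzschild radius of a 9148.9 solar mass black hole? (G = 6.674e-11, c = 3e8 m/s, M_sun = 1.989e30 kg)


M = 9148.9 * 1.989e30 kg = 1.81971621e+34 kg. rs = 2GM/c^2 = 2 * 6.674e-11 * 1.81971621e+34 / (3e8)^2 = 2.699e+07

2.699e+07 m


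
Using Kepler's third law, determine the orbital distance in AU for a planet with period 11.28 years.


a = P^(2/3) = 11.28^(2/3) = 5.0297

5.0297 AU


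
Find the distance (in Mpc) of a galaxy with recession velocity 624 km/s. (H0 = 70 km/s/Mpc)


d = v / H0 = 624 / 70 = 8.9143

8.9143 Mpc


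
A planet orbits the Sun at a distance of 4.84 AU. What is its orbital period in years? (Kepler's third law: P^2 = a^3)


P = a^(3/2) = 4.84^1.5 = 10.648

10.648 years


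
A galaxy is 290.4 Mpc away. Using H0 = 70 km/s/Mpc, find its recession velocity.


v = H0 * d = 70 * 290.4 = 20328.0

20328.0 km/s


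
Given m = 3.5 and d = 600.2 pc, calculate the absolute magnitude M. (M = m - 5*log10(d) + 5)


M = m - 5*log10(d) + 5 = 3.5 - 5*log10(600.2) + 5 = -5.3915

-5.3915


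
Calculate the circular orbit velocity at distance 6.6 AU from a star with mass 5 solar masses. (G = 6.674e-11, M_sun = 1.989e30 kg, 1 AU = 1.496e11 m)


v = sqrt(GM/r) = sqrt(6.674e-11 * 9.945e+30 / 9.874e+11) = 25927.3261

25927.3261 m/s


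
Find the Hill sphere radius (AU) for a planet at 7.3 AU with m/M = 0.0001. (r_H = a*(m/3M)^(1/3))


r_H = a * (m/3M)^(1/3) = 7.3 * (0.0001/3)^(1/3) = 0.2349

0.2349 AU


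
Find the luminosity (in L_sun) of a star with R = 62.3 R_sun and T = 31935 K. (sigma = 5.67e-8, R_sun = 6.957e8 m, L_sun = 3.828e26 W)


R = 62.3 * 6.957e8 m = 4.334211e+10 m. L = 4*pi*R^2*sigma*T^4 = 4*pi*(4.334211e+10)^2 * 5.67e-8 * 31935^4 = 1.392132925e+33 W. L/L_sun = 1.392132925e+33 / 3.828e26 = 3.637e+06

3.637e+06 L_sun


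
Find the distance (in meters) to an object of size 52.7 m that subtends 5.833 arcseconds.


D = size / theta_rad, theta_rad = 5.833 * pi/(180*3600) = 2.828e-05, D = 1.864e+06

1.864e+06 m


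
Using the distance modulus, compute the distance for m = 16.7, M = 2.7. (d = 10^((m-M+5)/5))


d = 10^((m - M + 5)/5) = 10^((16.7 - 2.7 + 5)/5) = 6309.5734

6309.5734 pc


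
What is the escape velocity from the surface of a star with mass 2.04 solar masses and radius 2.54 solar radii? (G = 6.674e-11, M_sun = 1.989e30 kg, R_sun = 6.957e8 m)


M = 2.04 * 1.989e30 kg = 4.05756e+30 kg; R = 2.54 * 6.957e8 m = 1.767078e+09 m. v_esc = sqrt(2GM/R) = sqrt(2 * 6.674e-11 * 4.05756e+30 / 1.767078e+09) = 553621.2025

553621.2025 m/s


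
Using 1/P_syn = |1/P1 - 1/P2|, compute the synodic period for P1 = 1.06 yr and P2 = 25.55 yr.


1/P_syn = |1/P1 - 1/P2| = |1/1.06 - 1/25.55| => P_syn = 1.1059

1.1059 years


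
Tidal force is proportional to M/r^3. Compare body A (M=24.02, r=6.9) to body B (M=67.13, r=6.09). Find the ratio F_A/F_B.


Ratio = (M1/r1^3) / (M2/r2^3) = (24.02/6.9^3) / (67.13/6.09^3) = 0.246

0.246


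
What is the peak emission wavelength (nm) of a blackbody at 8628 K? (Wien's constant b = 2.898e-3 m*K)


lam_max = b / T = 2.898e-3 / 8628 = 3.359e-07 m = 335.8832 nm

335.8832 nm


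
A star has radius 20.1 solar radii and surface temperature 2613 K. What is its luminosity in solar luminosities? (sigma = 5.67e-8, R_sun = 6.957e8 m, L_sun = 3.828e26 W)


R = 20.1 * 6.957e8 m = 1.398357e+10 m. L = 4*pi*R^2*sigma*T^4 = 4*pi*(1.398357e+10)^2 * 5.67e-8 * 2613^4 = 6.495112584e+27 W. L/L_sun = 6.495112584e+27 / 3.828e26 = 16.9674

16.9674 L_sun


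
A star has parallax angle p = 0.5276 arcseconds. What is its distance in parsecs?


d = 1/p = 1/0.5276 = 1.8954

1.8954 pc


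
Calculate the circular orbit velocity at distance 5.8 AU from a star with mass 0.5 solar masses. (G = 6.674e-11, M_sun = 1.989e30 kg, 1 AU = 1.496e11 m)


v = sqrt(GM/r) = sqrt(6.674e-11 * 9.945e+29 / 8.677e+11) = 8746.1254

8746.1254 m/s


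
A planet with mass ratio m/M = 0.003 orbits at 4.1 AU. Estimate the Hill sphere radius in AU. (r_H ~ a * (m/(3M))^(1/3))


r_H = a * (m/3M)^(1/3) = 4.1 * (0.003/3)^(1/3) = 0.41

0.41 AU


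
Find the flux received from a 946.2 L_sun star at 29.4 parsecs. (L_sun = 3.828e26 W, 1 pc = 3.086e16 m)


F = L / (4*pi*d^2) = 3.622e+29 / (4*pi*(9.073e+17)^2) = 3.502e-08

3.502e-08 W/m^2


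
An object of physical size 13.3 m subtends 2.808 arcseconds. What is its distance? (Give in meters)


D = size / theta_rad, theta_rad = 2.808 * pi/(180*3600) = 1.361e-05, D = 976966.4968

976966.4968 m


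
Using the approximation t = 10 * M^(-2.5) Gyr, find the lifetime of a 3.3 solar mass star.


t = 10 * M^(-2.5) = 10 * 3.3^(-2.5) = 0.5055

0.5055 Gyr


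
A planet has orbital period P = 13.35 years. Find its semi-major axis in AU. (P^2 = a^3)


a = P^(2/3) = 13.35^(2/3) = 5.6276

5.6276 AU


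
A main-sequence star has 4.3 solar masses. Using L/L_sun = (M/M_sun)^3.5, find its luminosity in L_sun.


L/L_sun = (M/M_sun)^3.5 = 4.3^3.5 = 164.8692

164.8692 L_sun


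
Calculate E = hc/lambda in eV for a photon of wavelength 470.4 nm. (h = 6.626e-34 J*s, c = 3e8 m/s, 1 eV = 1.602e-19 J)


E = hc/lambda = 6.626e-34 * 3e8 / 4.704e-07 = 4.226e-19 J = 2.6378 eV

2.6378 eV


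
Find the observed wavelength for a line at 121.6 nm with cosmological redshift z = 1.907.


lam_obs = lam_emit * (1 + z) = 121.6 * (1 + 1.907) = 353.4912

353.4912 nm


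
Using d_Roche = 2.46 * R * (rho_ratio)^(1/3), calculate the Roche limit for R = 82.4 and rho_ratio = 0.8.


d_Roche = 2.46 * 82.4 * 0.8^(1/3) = 188.1737

188.1737


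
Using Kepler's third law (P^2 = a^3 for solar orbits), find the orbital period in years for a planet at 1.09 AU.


P = a^(3/2) = 1.09^1.5 = 1.138

1.138 years


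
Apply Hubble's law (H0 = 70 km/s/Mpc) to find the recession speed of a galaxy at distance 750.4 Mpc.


v = H0 * d = 70 * 750.4 = 52528.0

52528.0 km/s


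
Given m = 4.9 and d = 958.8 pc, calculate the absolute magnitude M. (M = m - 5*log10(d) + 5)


M = m - 5*log10(d) + 5 = 4.9 - 5*log10(958.8) + 5 = -5.0086

-5.0086


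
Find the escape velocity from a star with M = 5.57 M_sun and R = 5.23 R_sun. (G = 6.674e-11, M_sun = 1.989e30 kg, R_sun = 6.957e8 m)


M = 5.57 * 1.989e30 kg = 1.107873e+31 kg; R = 5.23 * 6.957e8 m = 3.638511e+09 m. v_esc = sqrt(2GM/R) = sqrt(2 * 6.674e-11 * 1.107873e+31 / 3.638511e+09) = 637516.2248

637516.2248 m/s


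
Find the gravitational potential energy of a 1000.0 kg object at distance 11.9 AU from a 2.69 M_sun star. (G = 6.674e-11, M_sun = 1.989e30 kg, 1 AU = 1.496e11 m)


M = 2.69 * 1.989e30 kg = 5.35041e+30 kg; r = 11.9 AU * 1.496e11 m/AU = 1.78024e+12 m. U = -GM*m/r = -(6.674e-11 * 5.35041e+30 * 1000.0) / 1.78024e+12 = -2.006e+11

-2.006e+11 J


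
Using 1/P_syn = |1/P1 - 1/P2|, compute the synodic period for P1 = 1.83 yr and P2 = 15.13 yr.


1/P_syn = |1/P1 - 1/P2| = |1/1.83 - 1/15.13| => P_syn = 2.0818

2.0818 years


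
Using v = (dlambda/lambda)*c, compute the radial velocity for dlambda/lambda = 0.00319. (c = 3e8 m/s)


v = (dlambda/lambda) * c = 0.00319 * 3e8 = 957000.0

957000.0 m/s


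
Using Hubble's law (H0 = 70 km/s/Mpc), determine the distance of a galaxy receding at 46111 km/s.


d = v / H0 = 46111 / 70 = 658.7286

658.7286 Mpc


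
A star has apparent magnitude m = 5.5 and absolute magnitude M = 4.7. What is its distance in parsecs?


d = 10^((m - M + 5)/5) = 10^((5.5 - 4.7 + 5)/5) = 14.4544

14.4544 pc


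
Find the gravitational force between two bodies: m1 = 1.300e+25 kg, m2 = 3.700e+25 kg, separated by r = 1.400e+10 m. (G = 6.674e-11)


F = G*m1*m2/r^2 = 6.674e-11 * 1.300e+25 * 3.700e+25 / (1.400e+10)^2 = 6.674e-11 * 4.810e+50 / 1.960e+20 = 1.638e+20

1.638e+20 N


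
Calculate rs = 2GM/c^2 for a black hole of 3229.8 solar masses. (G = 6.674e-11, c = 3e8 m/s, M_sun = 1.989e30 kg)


M = 3229.8 * 1.989e30 kg = 6.4240722e+33 kg. rs = 2GM/c^2 = 2 * 6.674e-11 * 6.4240722e+33 / (3e8)^2 = 9.528e+06

9.528e+06 m


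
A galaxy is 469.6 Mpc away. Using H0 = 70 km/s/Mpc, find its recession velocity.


v = H0 * d = 70 * 469.6 = 32872.0

32872.0 km/s


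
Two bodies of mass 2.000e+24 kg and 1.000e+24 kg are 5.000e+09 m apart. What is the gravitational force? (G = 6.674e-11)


F = G*m1*m2/r^2 = 6.674e-11 * 2.000e+24 * 1.000e+24 / (5.000e+09)^2 = 6.674e-11 * 2.000e+48 / 2.500e+19 = 5.339e+18

5.339e+18 N


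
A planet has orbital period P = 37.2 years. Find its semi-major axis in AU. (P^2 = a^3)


a = P^(2/3) = 37.2^(2/3) = 11.1437

11.1437 AU


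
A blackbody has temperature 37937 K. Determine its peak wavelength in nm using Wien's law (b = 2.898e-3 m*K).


lam_max = b / T = 2.898e-3 / 37937 = 7.639e-08 m = 76.3898 nm

76.3898 nm


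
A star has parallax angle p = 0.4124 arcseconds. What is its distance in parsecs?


d = 1/p = 1/0.4124 = 2.4248

2.4248 pc


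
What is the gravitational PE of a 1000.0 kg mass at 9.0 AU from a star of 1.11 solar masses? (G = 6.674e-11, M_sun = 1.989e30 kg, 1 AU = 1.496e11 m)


M = 1.11 * 1.989e30 kg = 2.20779e+30 kg; r = 9.0 AU * 1.496e11 m/AU = 1.3464e+12 m. U = -GM*m/r = -(6.674e-11 * 2.20779e+30 * 1000.0) / 1.3464e+12 = -1.094e+11

-1.094e+11 J


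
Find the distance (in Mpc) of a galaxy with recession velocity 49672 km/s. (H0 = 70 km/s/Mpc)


d = v / H0 = 49672 / 70 = 709.6

709.6 Mpc


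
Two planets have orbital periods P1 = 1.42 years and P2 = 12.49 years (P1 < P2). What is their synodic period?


1/P_syn = |1/P1 - 1/P2| = |1/1.42 - 1/12.49| => P_syn = 1.6021

1.6021 years


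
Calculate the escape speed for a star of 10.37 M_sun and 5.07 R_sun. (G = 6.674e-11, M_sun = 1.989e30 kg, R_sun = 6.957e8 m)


M = 10.37 * 1.989e30 kg = 2.062593e+31 kg; R = 5.07 * 6.957e8 m = 3.527199e+09 m. v_esc = sqrt(2GM/R) = sqrt(2 * 6.674e-11 * 2.062593e+31 / 3.527199e+09) = 883486.4383

883486.4383 m/s


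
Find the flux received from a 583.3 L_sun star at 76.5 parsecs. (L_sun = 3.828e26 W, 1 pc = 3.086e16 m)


F = L / (4*pi*d^2) = 2.233e+29 / (4*pi*(2.361e+18)^2) = 3.188e-09

3.188e-09 W/m^2


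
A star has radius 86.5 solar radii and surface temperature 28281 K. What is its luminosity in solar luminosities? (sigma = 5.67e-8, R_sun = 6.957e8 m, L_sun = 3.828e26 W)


R = 86.5 * 6.957e8 m = 6.017805e+10 m. L = 4*pi*R^2*sigma*T^4 = 4*pi*(6.017805e+10)^2 * 5.67e-8 * 28281^4 = 1.650624138e+33 W. L/L_sun = 1.650624138e+33 / 3.828e26 = 4.312e+06

4.312e+06 L_sun


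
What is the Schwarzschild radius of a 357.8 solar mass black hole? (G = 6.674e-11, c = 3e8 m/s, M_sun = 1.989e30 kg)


M = 357.8 * 1.989e30 kg = 7.116642e+32 kg. rs = 2GM/c^2 = 2 * 6.674e-11 * 7.116642e+32 / (3e8)^2 = 1.055e+06

1.055e+06 m


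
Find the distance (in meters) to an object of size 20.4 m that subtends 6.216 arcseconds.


D = size / theta_rad, theta_rad = 6.216 * pi/(180*3600) = 3.014e-05, D = 676930.8313

676930.8313 m


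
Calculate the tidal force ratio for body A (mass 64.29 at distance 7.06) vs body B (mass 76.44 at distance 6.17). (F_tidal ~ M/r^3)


Ratio = (M1/r1^3) / (M2/r2^3) = (64.29/7.06^3) / (76.44/6.17^3) = 0.5614

0.5614


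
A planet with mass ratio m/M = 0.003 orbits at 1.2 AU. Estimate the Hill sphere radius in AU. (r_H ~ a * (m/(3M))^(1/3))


r_H = a * (m/3M)^(1/3) = 1.2 * (0.003/3)^(1/3) = 0.12

0.12 AU


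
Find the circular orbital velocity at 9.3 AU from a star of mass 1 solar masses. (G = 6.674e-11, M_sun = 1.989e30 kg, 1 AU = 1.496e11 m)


v = sqrt(GM/r) = sqrt(6.674e-11 * 1.989e+30 / 1.391e+12) = 9767.9454

9767.9454 m/s


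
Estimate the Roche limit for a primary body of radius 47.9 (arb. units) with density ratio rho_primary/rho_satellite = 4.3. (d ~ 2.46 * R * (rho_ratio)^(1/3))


d_Roche = 2.46 * 47.9 * 4.3^(1/3) = 191.6138

191.6138


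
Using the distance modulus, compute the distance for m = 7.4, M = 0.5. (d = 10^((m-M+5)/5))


d = 10^((m - M + 5)/5) = 10^((7.4 - 0.5 + 5)/5) = 239.8833

239.8833 pc


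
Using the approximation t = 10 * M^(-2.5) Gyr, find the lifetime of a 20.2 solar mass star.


t = 10 * M^(-2.5) = 10 * 20.2^(-2.5) = 0.0055

0.0055 Gyr


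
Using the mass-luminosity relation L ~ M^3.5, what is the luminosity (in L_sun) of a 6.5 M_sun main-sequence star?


L/L_sun = (M/M_sun)^3.5 = 6.5^3.5 = 700.1591

700.1591 L_sun


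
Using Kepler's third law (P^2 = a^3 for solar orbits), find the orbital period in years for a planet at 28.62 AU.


P = a^(3/2) = 28.62^1.5 = 153.1103

153.1103 years


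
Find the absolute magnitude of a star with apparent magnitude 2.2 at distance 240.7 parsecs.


M = m - 5*log10(d) + 5 = 2.2 - 5*log10(240.7) + 5 = -4.7074

-4.7074


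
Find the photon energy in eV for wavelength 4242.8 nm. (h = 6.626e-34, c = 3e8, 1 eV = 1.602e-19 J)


E = hc/lambda = 6.626e-34 * 3e8 / 4.243e-06 = 4.685e-20 J = 0.2925 eV

0.2925 eV


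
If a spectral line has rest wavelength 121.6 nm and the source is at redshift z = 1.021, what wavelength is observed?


lam_obs = lam_emit * (1 + z) = 121.6 * (1 + 1.021) = 245.7536

245.7536 nm


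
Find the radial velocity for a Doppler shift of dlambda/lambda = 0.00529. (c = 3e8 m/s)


v = (dlambda/lambda) * c = 0.00529 * 3e8 = 1.587e+06

1.587e+06 m/s


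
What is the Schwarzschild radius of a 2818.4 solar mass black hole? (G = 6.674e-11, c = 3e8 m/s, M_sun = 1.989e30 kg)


M = 2818.4 * 1.989e30 kg = 5.6057976e+33 kg. rs = 2GM/c^2 = 2 * 6.674e-11 * 5.6057976e+33 / (3e8)^2 = 8.314e+06

8.314e+06 m


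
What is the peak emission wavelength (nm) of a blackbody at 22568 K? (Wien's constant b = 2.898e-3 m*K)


lam_max = b / T = 2.898e-3 / 22568 = 1.284e-07 m = 128.4119 nm

128.4119 nm


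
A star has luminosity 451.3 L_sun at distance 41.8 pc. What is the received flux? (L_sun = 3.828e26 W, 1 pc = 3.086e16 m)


F = L / (4*pi*d^2) = 1.728e+29 / (4*pi*(1.290e+18)^2) = 8.262e-09

8.262e-09 W/m^2


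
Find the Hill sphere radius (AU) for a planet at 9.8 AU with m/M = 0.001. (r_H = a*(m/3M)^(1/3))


r_H = a * (m/3M)^(1/3) = 9.8 * (0.001/3)^(1/3) = 0.6795

0.6795 AU


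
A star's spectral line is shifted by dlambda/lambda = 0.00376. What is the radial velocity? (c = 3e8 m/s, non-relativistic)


v = (dlambda/lambda) * c = 0.00376 * 3e8 = 1.128e+06

1.128e+06 m/s


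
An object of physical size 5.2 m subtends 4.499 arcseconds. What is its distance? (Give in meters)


D = size / theta_rad, theta_rad = 4.499 * pi/(180*3600) = 2.181e-05, D = 238403.4213

238403.4213 m


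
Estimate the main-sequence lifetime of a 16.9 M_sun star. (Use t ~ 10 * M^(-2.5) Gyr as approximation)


t = 10 * M^(-2.5) = 10 * 16.9^(-2.5) = 0.0085

0.0085 Gyr


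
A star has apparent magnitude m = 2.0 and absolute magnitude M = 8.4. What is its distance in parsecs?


d = 10^((m - M + 5)/5) = 10^((2.0 - 8.4 + 5)/5) = 0.5248

0.5248 pc


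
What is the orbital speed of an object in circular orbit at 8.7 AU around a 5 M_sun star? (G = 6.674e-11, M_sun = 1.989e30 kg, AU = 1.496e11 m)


v = sqrt(GM/r) = sqrt(6.674e-11 * 9.945e+30 / 1.302e+12) = 22582.3988

22582.3988 m/s


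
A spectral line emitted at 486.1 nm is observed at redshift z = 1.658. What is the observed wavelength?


lam_obs = lam_emit * (1 + z) = 486.1 * (1 + 1.658) = 1292.0538

1292.0538 nm


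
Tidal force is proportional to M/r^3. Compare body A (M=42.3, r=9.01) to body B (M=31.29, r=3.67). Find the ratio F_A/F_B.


Ratio = (M1/r1^3) / (M2/r2^3) = (42.3/9.01^3) / (31.29/3.67^3) = 0.0914

0.0914


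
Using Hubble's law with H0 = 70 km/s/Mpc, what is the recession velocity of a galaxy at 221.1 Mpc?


v = H0 * d = 70 * 221.1 = 15477.0

15477.0 km/s


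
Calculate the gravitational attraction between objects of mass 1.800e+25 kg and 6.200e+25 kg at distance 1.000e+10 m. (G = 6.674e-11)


F = G*m1*m2/r^2 = 6.674e-11 * 1.800e+25 * 6.200e+25 / (1.000e+10)^2 = 6.674e-11 * 1.116e+51 / 1.000e+20 = 7.448e+20

7.448e+20 N


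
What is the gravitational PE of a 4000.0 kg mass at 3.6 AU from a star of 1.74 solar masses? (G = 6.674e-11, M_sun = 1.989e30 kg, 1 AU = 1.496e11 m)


M = 1.74 * 1.989e30 kg = 3.46086e+30 kg; r = 3.6 AU * 1.496e11 m/AU = 5.3856e+11 m. U = -GM*m/r = -(6.674e-11 * 3.46086e+30 * 4000.0) / 5.3856e+11 = -1.716e+12

-1.716e+12 J


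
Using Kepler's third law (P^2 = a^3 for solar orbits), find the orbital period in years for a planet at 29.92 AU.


P = a^(3/2) = 29.92^1.5 = 163.6599

163.6599 years


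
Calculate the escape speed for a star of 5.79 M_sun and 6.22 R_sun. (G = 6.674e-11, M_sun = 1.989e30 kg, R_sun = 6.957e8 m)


M = 5.79 * 1.989e30 kg = 1.151631e+31 kg; R = 6.22 * 6.957e8 m = 4.327254e+09 m. v_esc = sqrt(2GM/R) = sqrt(2 * 6.674e-11 * 1.151631e+31 / 4.327254e+09) = 596016.9056

596016.9056 m/s


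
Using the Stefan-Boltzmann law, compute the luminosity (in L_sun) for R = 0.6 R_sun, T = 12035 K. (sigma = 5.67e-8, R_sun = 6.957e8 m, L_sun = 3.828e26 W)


R = 0.6 * 6.957e8 m = 4.1742e+08 m. L = 4*pi*R^2*sigma*T^4 = 4*pi*(4.1742e+08)^2 * 5.67e-8 * 12035^4 = 2.604496684e+27 W. L/L_sun = 2.604496684e+27 / 3.828e26 = 6.8038

6.8038 L_sun


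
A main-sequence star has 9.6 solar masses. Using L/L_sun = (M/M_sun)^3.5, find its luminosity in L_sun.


L/L_sun = (M/M_sun)^3.5 = 9.6^3.5 = 2741.2542

2741.2542 L_sun


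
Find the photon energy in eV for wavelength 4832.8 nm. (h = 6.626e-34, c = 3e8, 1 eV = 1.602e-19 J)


E = hc/lambda = 6.626e-34 * 3e8 / 4.833e-06 = 4.113e-20 J = 0.2568 eV

0.2568 eV


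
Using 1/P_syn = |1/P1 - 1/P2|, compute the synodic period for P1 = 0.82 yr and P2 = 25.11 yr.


1/P_syn = |1/P1 - 1/P2| = |1/0.82 - 1/25.11| => P_syn = 0.8477

0.8477 years


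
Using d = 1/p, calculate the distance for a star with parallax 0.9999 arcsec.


d = 1/p = 1/0.9999 = 1.0001

1.0001 pc


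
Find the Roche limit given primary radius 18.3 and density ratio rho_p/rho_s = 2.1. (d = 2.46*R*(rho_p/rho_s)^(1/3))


d_Roche = 2.46 * 18.3 * 2.1^(1/3) = 57.6491

57.6491


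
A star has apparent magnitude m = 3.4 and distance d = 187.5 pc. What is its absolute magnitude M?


M = m - 5*log10(d) + 5 = 3.4 - 5*log10(187.5) + 5 = -2.965

-2.965


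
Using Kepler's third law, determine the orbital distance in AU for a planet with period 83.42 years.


a = P^(2/3) = 83.42^(2/3) = 19.0918

19.0918 AU


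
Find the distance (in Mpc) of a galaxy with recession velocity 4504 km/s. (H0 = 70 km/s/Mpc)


d = v / H0 = 4504 / 70 = 64.3429

64.3429 Mpc


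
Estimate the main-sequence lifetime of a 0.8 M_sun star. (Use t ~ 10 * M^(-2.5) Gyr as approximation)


t = 10 * M^(-2.5) = 10 * 0.8^(-2.5) = 17.4693

17.4693 Gyr


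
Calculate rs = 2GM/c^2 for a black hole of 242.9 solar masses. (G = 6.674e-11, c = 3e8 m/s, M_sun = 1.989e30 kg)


M = 242.9 * 1.989e30 kg = 4.831281e+32 kg. rs = 2GM/c^2 = 2 * 6.674e-11 * 4.831281e+32 / (3e8)^2 = 716532.6532

716532.6532 m


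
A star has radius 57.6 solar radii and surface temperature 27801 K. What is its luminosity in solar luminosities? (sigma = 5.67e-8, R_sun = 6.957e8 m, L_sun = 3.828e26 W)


R = 57.6 * 6.957e8 m = 4.007232e+10 m. L = 4*pi*R^2*sigma*T^4 = 4*pi*(4.007232e+10)^2 * 5.67e-8 * 27801^4 = 6.834764695e+32 W. L/L_sun = 6.834764695e+32 / 3.828e26 = 1.785e+06

1.785e+06 L_sun


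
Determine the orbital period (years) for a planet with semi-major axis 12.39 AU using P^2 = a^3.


P = a^(3/2) = 12.39^1.5 = 43.6121

43.6121 years


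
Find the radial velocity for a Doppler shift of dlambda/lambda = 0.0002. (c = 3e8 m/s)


v = (dlambda/lambda) * c = 0.0002 * 3e8 = 60000.0

60000.0 m/s


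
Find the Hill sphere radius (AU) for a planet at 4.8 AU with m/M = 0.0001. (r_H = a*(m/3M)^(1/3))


r_H = a * (m/3M)^(1/3) = 4.8 * (0.0001/3)^(1/3) = 0.1545

0.1545 AU


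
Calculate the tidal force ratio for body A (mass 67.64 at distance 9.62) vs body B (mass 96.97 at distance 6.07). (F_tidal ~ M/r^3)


Ratio = (M1/r1^3) / (M2/r2^3) = (67.64/9.62^3) / (96.97/6.07^3) = 0.1752

0.1752


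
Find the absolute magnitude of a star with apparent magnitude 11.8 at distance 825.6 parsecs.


M = m - 5*log10(d) + 5 = 11.8 - 5*log10(825.6) + 5 = 2.2162

2.2162


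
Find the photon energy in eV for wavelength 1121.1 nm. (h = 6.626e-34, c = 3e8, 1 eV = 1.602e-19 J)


E = hc/lambda = 6.626e-34 * 3e8 / 1.121e-06 = 1.773e-19 J = 1.1068 eV

1.1068 eV


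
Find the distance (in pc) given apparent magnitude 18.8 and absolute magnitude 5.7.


d = 10^((m - M + 5)/5) = 10^((18.8 - 5.7 + 5)/5) = 4168.6938

4168.6938 pc


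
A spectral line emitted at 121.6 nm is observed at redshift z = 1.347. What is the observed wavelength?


lam_obs = lam_emit * (1 + z) = 121.6 * (1 + 1.347) = 285.3952

285.3952 nm


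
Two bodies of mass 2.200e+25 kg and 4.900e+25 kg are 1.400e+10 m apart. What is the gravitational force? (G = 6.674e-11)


F = G*m1*m2/r^2 = 6.674e-11 * 2.200e+25 * 4.900e+25 / (1.400e+10)^2 = 6.674e-11 * 1.078e+51 / 1.960e+20 = 3.671e+20

3.671e+20 N


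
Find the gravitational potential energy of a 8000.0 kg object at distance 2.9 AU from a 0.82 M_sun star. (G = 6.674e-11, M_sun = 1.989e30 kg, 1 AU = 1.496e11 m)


M = 0.82 * 1.989e30 kg = 1.63098e+30 kg; r = 2.9 AU * 1.496e11 m/AU = 4.3384e+11 m. U = -GM*m/r = -(6.674e-11 * 1.63098e+30 * 8000.0) / 4.3384e+11 = -2.007e+12

-2.007e+12 J


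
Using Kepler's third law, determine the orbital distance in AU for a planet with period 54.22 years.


a = P^(2/3) = 54.22^(2/3) = 14.3254

14.3254 AU


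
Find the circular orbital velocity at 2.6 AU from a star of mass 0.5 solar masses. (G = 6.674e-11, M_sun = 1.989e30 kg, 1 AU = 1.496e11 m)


v = sqrt(GM/r) = sqrt(6.674e-11 * 9.945e+29 / 3.890e+11) = 13063.0029

13063.0029 m/s


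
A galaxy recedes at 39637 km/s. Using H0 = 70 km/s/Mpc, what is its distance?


d = v / H0 = 39637 / 70 = 566.2429

566.2429 Mpc


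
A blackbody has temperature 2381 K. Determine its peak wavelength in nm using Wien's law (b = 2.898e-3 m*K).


lam_max = b / T = 2.898e-3 / 2381 = 1.217e-06 m = 1217.1357 nm

1217.1357 nm


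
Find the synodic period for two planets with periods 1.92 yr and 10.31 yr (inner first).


1/P_syn = |1/P1 - 1/P2| = |1/1.92 - 1/10.31| => P_syn = 2.3594

2.3594 years


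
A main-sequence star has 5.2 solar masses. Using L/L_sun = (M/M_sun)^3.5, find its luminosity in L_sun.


L/L_sun = (M/M_sun)^3.5 = 5.2^3.5 = 320.6356

320.6356 L_sun


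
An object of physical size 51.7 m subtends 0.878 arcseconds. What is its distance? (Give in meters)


D = size / theta_rad, theta_rad = 0.878 * pi/(180*3600) = 4.257e-06, D = 1.215e+07

1.215e+07 m


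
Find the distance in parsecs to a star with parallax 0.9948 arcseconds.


d = 1/p = 1/0.9948 = 1.0052

1.0052 pc


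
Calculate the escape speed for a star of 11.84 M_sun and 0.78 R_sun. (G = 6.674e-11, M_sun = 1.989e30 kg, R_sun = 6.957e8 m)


M = 11.84 * 1.989e30 kg = 2.354976e+31 kg; R = 0.78 * 6.957e8 m = 5.42646e+08 m. v_esc = sqrt(2GM/R) = sqrt(2 * 6.674e-11 * 2.354976e+31 / 5.42646e+08) = 2.407e+06

2.407e+06 m/s


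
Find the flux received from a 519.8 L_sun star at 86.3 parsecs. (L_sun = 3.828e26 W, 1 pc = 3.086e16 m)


F = L / (4*pi*d^2) = 1.990e+29 / (4*pi*(2.663e+18)^2) = 2.232e-09

2.232e-09 W/m^2


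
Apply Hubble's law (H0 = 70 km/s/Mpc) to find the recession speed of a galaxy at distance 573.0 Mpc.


v = H0 * d = 70 * 573.0 = 40110.0

40110.0 km/s


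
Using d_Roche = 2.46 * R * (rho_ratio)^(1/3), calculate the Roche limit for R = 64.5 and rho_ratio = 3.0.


d_Roche = 2.46 * 64.5 * 3.0^(1/3) = 228.8417

228.8417


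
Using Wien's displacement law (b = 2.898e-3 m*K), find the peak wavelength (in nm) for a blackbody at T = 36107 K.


lam_max = b / T = 2.898e-3 / 36107 = 8.026e-08 m = 80.2614 nm

80.2614 nm


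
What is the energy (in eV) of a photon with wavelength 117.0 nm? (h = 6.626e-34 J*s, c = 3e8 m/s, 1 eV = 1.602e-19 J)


E = hc/lambda = 6.626e-34 * 3e8 / 1.170e-07 = 1.699e-18 J = 10.6053 eV

10.6053 eV


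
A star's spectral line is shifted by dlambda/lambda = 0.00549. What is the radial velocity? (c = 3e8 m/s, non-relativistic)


v = (dlambda/lambda) * c = 0.00549 * 3e8 = 1.647e+06

1.647e+06 m/s


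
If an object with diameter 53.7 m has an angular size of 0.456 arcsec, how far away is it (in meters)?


D = size / theta_rad, theta_rad = 0.456 * pi/(180*3600) = 2.211e-06, D = 2.429e+07

2.429e+07 m


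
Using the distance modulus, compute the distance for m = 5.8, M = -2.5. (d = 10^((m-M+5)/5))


d = 10^((m - M + 5)/5) = 10^((5.8 - -2.5 + 5)/5) = 457.0882

457.0882 pc


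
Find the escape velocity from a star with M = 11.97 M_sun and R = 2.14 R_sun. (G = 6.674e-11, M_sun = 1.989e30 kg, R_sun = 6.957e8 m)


M = 11.97 * 1.989e30 kg = 2.380833e+31 kg; R = 2.14 * 6.957e8 m = 1.488798e+09 m. v_esc = sqrt(2GM/R) = sqrt(2 * 6.674e-11 * 2.380833e+31 / 1.488798e+09) = 1.461e+06

1.461e+06 m/s


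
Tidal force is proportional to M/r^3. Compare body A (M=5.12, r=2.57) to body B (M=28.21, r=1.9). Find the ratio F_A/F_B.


Ratio = (M1/r1^3) / (M2/r2^3) = (5.12/2.57^3) / (28.21/1.9^3) = 0.0733

0.0733


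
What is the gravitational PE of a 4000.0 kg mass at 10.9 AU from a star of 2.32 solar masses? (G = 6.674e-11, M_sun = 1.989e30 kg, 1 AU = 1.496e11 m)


M = 2.32 * 1.989e30 kg = 4.61448e+30 kg; r = 10.9 AU * 1.496e11 m/AU = 1.63064e+12 m. U = -GM*m/r = -(6.674e-11 * 4.61448e+30 * 4000.0) / 1.63064e+12 = -7.555e+11

-7.555e+11 J


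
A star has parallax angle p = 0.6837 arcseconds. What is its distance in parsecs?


d = 1/p = 1/0.6837 = 1.4626

1.4626 pc


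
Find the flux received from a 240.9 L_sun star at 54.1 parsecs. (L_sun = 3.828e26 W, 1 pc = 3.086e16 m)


F = L / (4*pi*d^2) = 9.222e+28 / (4*pi*(1.670e+18)^2) = 2.633e-09

2.633e-09 W/m^2


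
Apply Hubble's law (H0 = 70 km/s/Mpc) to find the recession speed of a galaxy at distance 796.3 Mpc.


v = H0 * d = 70 * 796.3 = 55741.0

55741.0 km/s


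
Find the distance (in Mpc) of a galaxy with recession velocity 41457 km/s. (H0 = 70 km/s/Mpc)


d = v / H0 = 41457 / 70 = 592.2429

592.2429 Mpc


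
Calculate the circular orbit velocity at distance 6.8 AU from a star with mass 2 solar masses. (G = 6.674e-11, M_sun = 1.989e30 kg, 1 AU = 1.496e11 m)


v = sqrt(GM/r) = sqrt(6.674e-11 * 3.978e+30 / 1.017e+12) = 16154.9358

16154.9358 m/s


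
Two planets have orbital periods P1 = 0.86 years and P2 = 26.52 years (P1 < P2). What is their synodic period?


1/P_syn = |1/P1 - 1/P2| = |1/0.86 - 1/26.52| => P_syn = 0.8888

0.8888 years


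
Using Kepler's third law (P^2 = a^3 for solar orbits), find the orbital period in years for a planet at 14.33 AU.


P = a^(3/2) = 14.33^1.5 = 54.2462

54.2462 years


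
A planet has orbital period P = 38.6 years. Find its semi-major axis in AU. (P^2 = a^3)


a = P^(2/3) = 38.6^(2/3) = 11.4215

11.4215 AU


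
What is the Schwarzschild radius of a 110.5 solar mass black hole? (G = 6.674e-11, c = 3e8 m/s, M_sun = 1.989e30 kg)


M = 110.5 * 1.989e30 kg = 2.197845e+32 kg. rs = 2GM/c^2 = 2 * 6.674e-11 * 2.197845e+32 / (3e8)^2 = 325964.834

325964.834 m


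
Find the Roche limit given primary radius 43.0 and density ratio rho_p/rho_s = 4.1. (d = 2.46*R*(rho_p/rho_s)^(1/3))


d_Roche = 2.46 * 43.0 * 4.1^(1/3) = 169.3031

169.3031


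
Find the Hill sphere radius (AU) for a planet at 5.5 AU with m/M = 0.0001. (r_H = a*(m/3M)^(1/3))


r_H = a * (m/3M)^(1/3) = 5.5 * (0.0001/3)^(1/3) = 0.177

0.177 AU


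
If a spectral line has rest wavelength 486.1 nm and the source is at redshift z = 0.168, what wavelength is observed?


lam_obs = lam_emit * (1 + z) = 486.1 * (1 + 0.168) = 567.7648

567.7648 nm


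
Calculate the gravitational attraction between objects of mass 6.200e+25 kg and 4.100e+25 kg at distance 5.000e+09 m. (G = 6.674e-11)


F = G*m1*m2/r^2 = 6.674e-11 * 6.200e+25 * 4.100e+25 / (5.000e+09)^2 = 6.674e-11 * 2.542e+51 / 2.500e+19 = 6.786e+21

6.786e+21 N


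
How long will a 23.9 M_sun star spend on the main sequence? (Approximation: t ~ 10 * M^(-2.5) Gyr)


t = 10 * M^(-2.5) = 10 * 23.9^(-2.5) = 0.0036

0.0036 Gyr


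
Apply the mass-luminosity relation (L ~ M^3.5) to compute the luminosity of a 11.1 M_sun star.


L/L_sun = (M/M_sun)^3.5 = 11.1^3.5 = 4556.49

4556.49 L_sun


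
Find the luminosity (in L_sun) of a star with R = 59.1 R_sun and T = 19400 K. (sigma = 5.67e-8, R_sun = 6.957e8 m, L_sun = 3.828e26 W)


R = 59.1 * 6.957e8 m = 4.111587e+10 m. L = 4*pi*R^2*sigma*T^4 = 4*pi*(4.111587e+10)^2 * 5.67e-8 * 19400^4 = 1.706156288e+32 W. L/L_sun = 1.706156288e+32 / 3.828e26 = 445704.3595

445704.3595 L_sun


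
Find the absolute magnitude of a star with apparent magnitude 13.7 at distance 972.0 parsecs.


M = m - 5*log10(d) + 5 = 13.7 - 5*log10(972.0) + 5 = 3.7617

3.7617


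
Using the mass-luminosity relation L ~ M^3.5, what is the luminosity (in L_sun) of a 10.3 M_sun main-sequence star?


L/L_sun = (M/M_sun)^3.5 = 10.3^3.5 = 3506.9558

3506.9558 L_sun


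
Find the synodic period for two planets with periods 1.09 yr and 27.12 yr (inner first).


1/P_syn = |1/P1 - 1/P2| = |1/1.09 - 1/27.12| => P_syn = 1.1356

1.1356 years


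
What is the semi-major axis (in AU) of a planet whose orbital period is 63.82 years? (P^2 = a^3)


a = P^(2/3) = 63.82^(2/3) = 15.97

15.97 AU


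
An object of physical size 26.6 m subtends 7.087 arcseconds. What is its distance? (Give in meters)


D = size / theta_rad, theta_rad = 7.087 * pi/(180*3600) = 3.436e-05, D = 774184.2594

774184.2594 m


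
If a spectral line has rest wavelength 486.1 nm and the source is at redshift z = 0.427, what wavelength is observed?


lam_obs = lam_emit * (1 + z) = 486.1 * (1 + 0.427) = 693.6647

693.6647 nm


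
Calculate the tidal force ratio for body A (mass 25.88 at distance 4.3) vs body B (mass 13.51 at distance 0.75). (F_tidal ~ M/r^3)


Ratio = (M1/r1^3) / (M2/r2^3) = (25.88/4.3^3) / (13.51/0.75^3) = 0.0102

0.0102


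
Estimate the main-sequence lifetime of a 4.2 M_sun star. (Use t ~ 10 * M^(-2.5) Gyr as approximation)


t = 10 * M^(-2.5) = 10 * 4.2^(-2.5) = 0.2766

0.2766 Gyr


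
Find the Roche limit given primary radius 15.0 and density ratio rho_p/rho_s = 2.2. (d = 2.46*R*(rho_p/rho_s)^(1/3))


d_Roche = 2.46 * 15.0 * 2.2^(1/3) = 47.9918

47.9918


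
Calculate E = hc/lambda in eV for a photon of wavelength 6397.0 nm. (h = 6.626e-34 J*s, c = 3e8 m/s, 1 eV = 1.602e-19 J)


E = hc/lambda = 6.626e-34 * 3e8 / 6.397e-06 = 3.107e-20 J = 0.194 eV

0.194 eV


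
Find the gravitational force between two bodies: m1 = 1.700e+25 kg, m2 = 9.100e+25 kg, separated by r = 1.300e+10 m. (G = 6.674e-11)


F = G*m1*m2/r^2 = 6.674e-11 * 1.700e+25 * 9.100e+25 / (1.300e+10)^2 = 6.674e-11 * 1.547e+51 / 1.690e+20 = 6.109e+20

6.109e+20 N


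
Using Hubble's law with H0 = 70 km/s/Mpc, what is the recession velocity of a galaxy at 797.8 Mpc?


v = H0 * d = 70 * 797.8 = 55846.0

55846.0 km/s


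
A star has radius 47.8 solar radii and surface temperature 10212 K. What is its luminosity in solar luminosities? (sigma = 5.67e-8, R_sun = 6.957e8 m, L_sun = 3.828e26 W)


R = 47.8 * 6.957e8 m = 3.325446e+10 m. L = 4*pi*R^2*sigma*T^4 = 4*pi*(3.325446e+10)^2 * 5.67e-8 * 10212^4 = 8.56911453e+30 W. L/L_sun = 8.56911453e+30 / 3.828e26 = 22385.3567

22385.3567 L_sun


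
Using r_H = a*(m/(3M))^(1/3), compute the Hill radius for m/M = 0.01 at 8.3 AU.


r_H = a * (m/3M)^(1/3) = 8.3 * (0.01/3)^(1/3) = 1.2399

1.2399 AU


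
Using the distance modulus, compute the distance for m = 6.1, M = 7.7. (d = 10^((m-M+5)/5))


d = 10^((m - M + 5)/5) = 10^((6.1 - 7.7 + 5)/5) = 4.7863

4.7863 pc


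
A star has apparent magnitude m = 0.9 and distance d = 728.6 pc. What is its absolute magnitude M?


M = m - 5*log10(d) + 5 = 0.9 - 5*log10(728.6) + 5 = -8.4124

-8.4124


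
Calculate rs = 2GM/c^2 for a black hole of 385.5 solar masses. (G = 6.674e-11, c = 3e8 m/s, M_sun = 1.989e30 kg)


M = 385.5 * 1.989e30 kg = 7.667595e+32 kg. rs = 2GM/c^2 = 2 * 6.674e-11 * 7.667595e+32 / (3e8)^2 = 1.137e+06

1.137e+06 m


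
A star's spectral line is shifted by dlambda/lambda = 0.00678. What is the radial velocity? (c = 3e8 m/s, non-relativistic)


v = (dlambda/lambda) * c = 0.00678 * 3e8 = 2.034e+06

2.034e+06 m/s


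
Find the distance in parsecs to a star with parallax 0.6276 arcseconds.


d = 1/p = 1/0.6276 = 1.5934

1.5934 pc


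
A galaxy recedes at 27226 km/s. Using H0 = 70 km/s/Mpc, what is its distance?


d = v / H0 = 27226 / 70 = 388.9429

388.9429 Mpc


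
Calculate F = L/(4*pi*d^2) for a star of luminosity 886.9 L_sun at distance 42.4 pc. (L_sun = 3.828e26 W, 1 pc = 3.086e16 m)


F = L / (4*pi*d^2) = 3.395e+29 / (4*pi*(1.308e+18)^2) = 1.578e-08

1.578e-08 W/m^2


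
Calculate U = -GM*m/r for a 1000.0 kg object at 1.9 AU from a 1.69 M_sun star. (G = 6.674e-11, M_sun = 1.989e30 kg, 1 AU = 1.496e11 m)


M = 1.69 * 1.989e30 kg = 3.36141e+30 kg; r = 1.9 AU * 1.496e11 m/AU = 2.8424e+11 m. U = -GM*m/r = -(6.674e-11 * 3.36141e+30 * 1000.0) / 2.8424e+11 = -7.893e+11

-7.893e+11 J


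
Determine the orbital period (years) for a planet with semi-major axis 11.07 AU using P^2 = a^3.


P = a^(3/2) = 11.07^1.5 = 36.8317

36.8317 years


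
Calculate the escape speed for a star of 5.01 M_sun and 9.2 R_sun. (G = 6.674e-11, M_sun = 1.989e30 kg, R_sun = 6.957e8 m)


M = 5.01 * 1.989e30 kg = 9.96489e+30 kg; R = 9.2 * 6.957e8 m = 6.40044e+09 m. v_esc = sqrt(2GM/R) = sqrt(2 * 6.674e-11 * 9.96489e+30 / 6.40044e+09) = 455868.3469

455868.3469 m/s


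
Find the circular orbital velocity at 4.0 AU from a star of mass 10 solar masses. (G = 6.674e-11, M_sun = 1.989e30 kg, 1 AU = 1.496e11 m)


v = sqrt(GM/r) = sqrt(6.674e-11 * 1.989e+31 / 5.984e+11) = 47099.3269

47099.3269 m/s


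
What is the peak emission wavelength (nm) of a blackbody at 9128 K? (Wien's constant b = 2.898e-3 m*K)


lam_max = b / T = 2.898e-3 / 9128 = 3.175e-07 m = 317.4847 nm

317.4847 nm


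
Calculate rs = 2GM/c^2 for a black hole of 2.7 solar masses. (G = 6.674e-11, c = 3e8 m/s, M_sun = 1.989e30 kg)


M = 2.7 * 1.989e30 kg = 5.3703e+30 kg. rs = 2GM/c^2 = 2 * 6.674e-11 * 5.3703e+30 / (3e8)^2 = 7964.7516

7964.7516 m


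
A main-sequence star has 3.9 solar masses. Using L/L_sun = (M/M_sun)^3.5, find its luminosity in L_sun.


L/L_sun = (M/M_sun)^3.5 = 3.9^3.5 = 117.1456

117.1456 L_sun


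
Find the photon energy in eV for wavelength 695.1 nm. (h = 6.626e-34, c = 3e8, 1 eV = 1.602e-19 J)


E = hc/lambda = 6.626e-34 * 3e8 / 6.951e-07 = 2.860e-19 J = 1.7851 eV

1.7851 eV


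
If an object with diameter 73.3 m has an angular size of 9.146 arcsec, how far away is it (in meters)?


D = size / theta_rad, theta_rad = 9.146 * pi/(180*3600) = 4.434e-05, D = 1.653e+06

1.653e+06 m


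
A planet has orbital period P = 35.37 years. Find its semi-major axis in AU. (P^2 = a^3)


a = P^(2/3) = 35.37^(2/3) = 10.7752

10.7752 AU


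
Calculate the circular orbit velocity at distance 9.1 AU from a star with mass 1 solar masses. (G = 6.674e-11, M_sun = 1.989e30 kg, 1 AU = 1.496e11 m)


v = sqrt(GM/r) = sqrt(6.674e-11 * 1.989e+30 / 1.361e+12) = 9874.702

9874.702 m/s


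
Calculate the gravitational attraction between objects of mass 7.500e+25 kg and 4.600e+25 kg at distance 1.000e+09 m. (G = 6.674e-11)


F = G*m1*m2/r^2 = 6.674e-11 * 7.500e+25 * 4.600e+25 / (1.000e+09)^2 = 6.674e-11 * 3.450e+51 / 1.000e+18 = 2.303e+23

2.303e+23 N


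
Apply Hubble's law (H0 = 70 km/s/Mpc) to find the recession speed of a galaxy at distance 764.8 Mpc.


v = H0 * d = 70 * 764.8 = 53536.0

53536.0 km/s


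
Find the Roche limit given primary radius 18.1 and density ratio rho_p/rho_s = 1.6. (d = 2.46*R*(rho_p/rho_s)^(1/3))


d_Roche = 2.46 * 18.1 * 1.6^(1/3) = 52.0779

52.0779


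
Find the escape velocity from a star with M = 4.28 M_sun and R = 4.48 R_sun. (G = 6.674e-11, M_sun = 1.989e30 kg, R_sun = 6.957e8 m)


M = 4.28 * 1.989e30 kg = 8.51292e+30 kg; R = 4.48 * 6.957e8 m = 3.116736e+09 m. v_esc = sqrt(2GM/R) = sqrt(2 * 6.674e-11 * 8.51292e+30 / 3.116736e+09) = 603805.9195

603805.9195 m/s


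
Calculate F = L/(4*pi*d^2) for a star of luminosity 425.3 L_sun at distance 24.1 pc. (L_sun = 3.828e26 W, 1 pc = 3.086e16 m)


F = L / (4*pi*d^2) = 1.628e+29 / (4*pi*(7.437e+17)^2) = 2.342e-08

2.342e-08 W/m^2


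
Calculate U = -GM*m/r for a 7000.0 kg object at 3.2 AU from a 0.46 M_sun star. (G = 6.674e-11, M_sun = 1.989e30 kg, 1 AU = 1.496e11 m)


M = 0.46 * 1.989e30 kg = 9.1494e+29 kg; r = 3.2 AU * 1.496e11 m/AU = 4.7872e+11 m. U = -GM*m/r = -(6.674e-11 * 9.1494e+29 * 7000.0) / 4.7872e+11 = -8.929e+11

-8.929e+11 J


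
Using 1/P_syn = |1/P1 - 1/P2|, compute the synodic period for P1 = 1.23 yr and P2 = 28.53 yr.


1/P_syn = |1/P1 - 1/P2| = |1/1.23 - 1/28.53| => P_syn = 1.2854

1.2854 years


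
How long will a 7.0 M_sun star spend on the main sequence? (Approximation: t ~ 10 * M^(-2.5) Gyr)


t = 10 * M^(-2.5) = 10 * 7.0^(-2.5) = 0.0771

0.0771 Gyr


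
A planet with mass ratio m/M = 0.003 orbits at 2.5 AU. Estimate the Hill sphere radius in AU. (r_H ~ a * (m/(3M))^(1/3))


r_H = a * (m/3M)^(1/3) = 2.5 * (0.003/3)^(1/3) = 0.25

0.25 AU


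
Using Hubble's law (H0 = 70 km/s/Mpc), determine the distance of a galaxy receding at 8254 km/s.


d = v / H0 = 8254 / 70 = 117.9143

117.9143 Mpc


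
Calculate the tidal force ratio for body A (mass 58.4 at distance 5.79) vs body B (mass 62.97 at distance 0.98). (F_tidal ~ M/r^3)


Ratio = (M1/r1^3) / (M2/r2^3) = (58.4/5.79^3) / (62.97/0.98^3) = 0.0045

0.0045


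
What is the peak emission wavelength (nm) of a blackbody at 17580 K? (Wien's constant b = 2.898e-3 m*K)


lam_max = b / T = 2.898e-3 / 17580 = 1.648e-07 m = 164.8464 nm

164.8464 nm
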